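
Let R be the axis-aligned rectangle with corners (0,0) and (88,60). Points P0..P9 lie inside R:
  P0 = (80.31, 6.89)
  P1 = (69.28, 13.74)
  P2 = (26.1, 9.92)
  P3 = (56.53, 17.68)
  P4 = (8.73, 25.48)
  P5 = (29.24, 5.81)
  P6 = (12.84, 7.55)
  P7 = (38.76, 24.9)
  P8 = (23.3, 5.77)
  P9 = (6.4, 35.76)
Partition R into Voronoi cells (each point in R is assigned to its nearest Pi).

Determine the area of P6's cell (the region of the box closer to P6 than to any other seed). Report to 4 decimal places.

Area of P6's cell: 291.4577

1. box [0,88]×[0,60]: [(0, 0) (88, 0) (88, 60) (0, 60)]
2. ⊥bis P6·P0 via (46.575,7.22): [(0, 0) (46.5044, 0) (47.0913, 60) (0, 60)]  |A|=2807.8702
3. ⊥bis P6·P1 via (41.06,10.645): [(0, 0) (42.2275, 0) (35.647, 60) (0, 60)]  |A|=2336.2356
4. ⊥bis P6·P2 via (19.47,8.735): [(0, 0) (21.0312, 0) (10.3073, 60) (0, 60)]  |A|=940.1545
5. ⊥bis P6·P3 via (34.685,12.615): [(0, 0) (21.0312, 0) (10.3073, 60) (0, 60)]  |A|=940.1545
6. ⊥bis P6·P4 via (10.785,16.515): [(0, 14.0428) (0, 0) (21.0312, 0) (17.7924, 18.1213)]  |A|=315.4836
7. ⊥bis P6·P5 via (21.04,6.68): [(0, 14.0428) (0, 0) (20.3313, 0) (20.592, 2.4575) (17.7924, 18.1213)]  |A|=314.6236
8. ⊥bis P6·P7 via (25.8,16.225): [(0, 14.0428) (0, 0) (20.3313, 0) (20.592, 2.4575) (17.7924, 18.1213)]  |A|=314.6236
9. ⊥bis P6·P8 via (18.07,6.66): [(0, 14.0428) (0, 0) (16.9367, 0) (18.9337, 11.7355) (17.7924, 18.1213)]  |A|=291.4577
10. ⊥bis P6·P9 via (9.62,21.655): [(0, 14.0428) (0, 0) (16.9367, 0) (18.9337, 11.7355) (17.7924, 18.1213)]  |A|=291.4577
11. canonical 5-gon: [(0, 14.0428) (0, 0) (16.9367, 0) (18.9337, 11.7355) (17.7924, 18.1213)]
12. shoelace: 291.4577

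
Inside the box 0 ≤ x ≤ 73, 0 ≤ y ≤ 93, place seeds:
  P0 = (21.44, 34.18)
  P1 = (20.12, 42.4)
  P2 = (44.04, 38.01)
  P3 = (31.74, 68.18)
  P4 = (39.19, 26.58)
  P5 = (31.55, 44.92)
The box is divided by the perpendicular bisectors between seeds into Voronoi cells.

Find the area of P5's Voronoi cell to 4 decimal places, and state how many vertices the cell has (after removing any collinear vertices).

Area of P5's cell: 311.6053 (5 vertices)

1. box [0,73]×[0,93]: [(0, 0) (73, 0) (73, 93) (0, 93)]
2. ⊥bis P5·P0 via (26.495,39.55): [(0, 64.4908) (68.5095, 0) (73, 0) (73, 93) (0, 93)]  |A|=4579.8817
3. ⊥bis P5·P1 via (25.835,43.66): [(26.8056, 39.2576) (68.5095, 0) (73, 0) (73, 93) (14.9569, 93)]  |A|=3795.8693
4. ⊥bis P5·P2 via (37.795,41.465): [(26.8056, 39.2576) (33.2287, 33.2113) (66.3064, 93) (14.9569, 93)]  |A|=1671.8347
5. ⊥bis P5·P3 via (31.645,56.55): [(22.9775, 56.6208) (26.8056, 39.2576) (33.2287, 33.2113) (46.0755, 56.4321)]  |A|=313.5784
6. ⊥bis P5·P4 via (35.37,35.75): [(22.9775, 56.6208) (26.8056, 39.2576) (32.016, 34.3528) (34.4126, 35.3512) (46.0755, 56.4321)]  |A|=311.6053
7. canonical 5-gon: [(22.9775, 56.6208) (26.8056, 39.2576) (32.016, 34.3528) (34.4126, 35.3512) (46.0755, 56.4321)]
8. shoelace: 311.6053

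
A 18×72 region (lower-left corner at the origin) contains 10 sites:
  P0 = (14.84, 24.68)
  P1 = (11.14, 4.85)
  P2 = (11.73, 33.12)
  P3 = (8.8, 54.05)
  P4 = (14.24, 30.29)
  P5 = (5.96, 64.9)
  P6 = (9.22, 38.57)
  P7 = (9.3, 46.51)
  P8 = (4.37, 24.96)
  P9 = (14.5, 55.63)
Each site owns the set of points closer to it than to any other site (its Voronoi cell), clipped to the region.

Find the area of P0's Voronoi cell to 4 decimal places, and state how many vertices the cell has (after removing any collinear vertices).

1. box [0,18]×[0,72]: [(0, 0) (18, 0) (18, 72) (0, 72)]
2. ⊥bis P0·P1 via (12.99,14.765): [(0, 17.1888) (18, 13.8302) (18, 72) (0, 72)]  |A|=1016.8294
3. ⊥bis P0·P2 via (13.285,28.9): [(0, 24.0047) (0, 17.1888) (18, 13.8302) (18, 30.6374)]  |A|=212.6083
4. ⊥bis P0·P3 via (11.82,39.365): [(0, 24.0047) (0, 17.1888) (18, 13.8302) (18, 30.6374)]  |A|=212.6083
5. ⊥bis P0·P4 via (14.54,27.485): [(7.3613, 26.7172) (0, 24.0047) (0, 17.1888) (18, 13.8302) (18, 27.8551)]  |A|=197.8081
6. ⊥bis P0·P5 via (10.4,44.79): [(7.3613, 26.7172) (0, 24.0047) (0, 17.1888) (18, 13.8302) (18, 27.8551)]  |A|=197.8081
7. ⊥bis P0·P6 via (12.03,31.625): [(7.3613, 26.7172) (0, 24.0047) (0, 17.1888) (18, 13.8302) (18, 27.8551)]  |A|=197.8081
8. ⊥bis P0·P7 via (12.07,35.595): [(7.3613, 26.7172) (0, 24.0047) (0, 17.1888) (18, 13.8302) (18, 27.8551)]  |A|=197.8081
9. ⊥bis P0·P8 via (9.605,24.82): [(9.6623, 26.9633) (9.3542, 15.4434) (18, 13.8302) (18, 27.8551)]  |A|=108.5152
10. ⊥bis P0·P9 via (14.67,40.155): [(9.6623, 26.9633) (9.3542, 15.4434) (18, 13.8302) (18, 27.8551)]  |A|=108.5152
11. canonical 4-gon: [(9.6623, 26.9633) (9.3542, 15.4434) (18, 13.8302) (18, 27.8551)]
12. shoelace: 108.5152

Area of P0's cell: 108.5152 (4 vertices)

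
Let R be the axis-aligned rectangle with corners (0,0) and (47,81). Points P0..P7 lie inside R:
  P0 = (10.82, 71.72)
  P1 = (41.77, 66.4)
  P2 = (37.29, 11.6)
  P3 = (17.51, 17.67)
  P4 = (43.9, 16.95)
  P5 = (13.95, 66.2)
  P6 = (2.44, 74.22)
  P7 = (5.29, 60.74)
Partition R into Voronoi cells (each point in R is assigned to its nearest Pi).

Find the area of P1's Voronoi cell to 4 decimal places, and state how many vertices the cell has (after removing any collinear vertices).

Area of P1's cell: 751.6535 (6 vertices)

1. box [0,47]×[0,81]: [(0, 0) (47, 0) (47, 81) (0, 81)]
2. ⊥bis P1·P0 via (26.295,69.06): [(14.4243, 0) (47, 0) (47, 81) (28.3474, 81)]  |A|=2074.7488
3. ⊥bis P1·P2 via (39.53,39): [(21.383, 40.4836) (47, 38.3893) (47, 81) (28.3474, 81)]  |A|=923.6484
4. ⊥bis P1·P3 via (29.64,42.035): [(22.2795, 45.6994) (34.9909, 39.3711) (47, 38.3893) (47, 81) (28.3474, 81)]  |A|=887.6615
5. ⊥bis P1·P4 via (42.835,41.675): [(22.2795, 45.6994) (31.3563, 41.1806) (47, 41.8544) (47, 81) (28.3474, 81)]  |A|=851.477
6. ⊥bis P1·P5 via (27.86,66.3): [(27.7781, 77.6883) (28.0287, 42.8372) (31.3563, 41.1806) (47, 41.8544) (47, 81) (28.3474, 81)]  |A|=751.6535
7. ⊥bis P1·P6 via (22.105,70.31): [(27.7781, 77.6883) (28.0287, 42.8372) (31.3563, 41.1806) (47, 41.8544) (47, 81) (28.3474, 81)]  |A|=751.6535
8. ⊥bis P1·P7 via (23.53,63.57): [(27.7781, 77.6883) (28.0287, 42.8372) (31.3563, 41.1806) (47, 41.8544) (47, 81) (28.3474, 81)]  |A|=751.6535
9. canonical 6-gon: [(27.7781, 77.6883) (28.0287, 42.8372) (31.3563, 41.1806) (47, 41.8544) (47, 81) (28.3474, 81)]
10. shoelace: 751.6535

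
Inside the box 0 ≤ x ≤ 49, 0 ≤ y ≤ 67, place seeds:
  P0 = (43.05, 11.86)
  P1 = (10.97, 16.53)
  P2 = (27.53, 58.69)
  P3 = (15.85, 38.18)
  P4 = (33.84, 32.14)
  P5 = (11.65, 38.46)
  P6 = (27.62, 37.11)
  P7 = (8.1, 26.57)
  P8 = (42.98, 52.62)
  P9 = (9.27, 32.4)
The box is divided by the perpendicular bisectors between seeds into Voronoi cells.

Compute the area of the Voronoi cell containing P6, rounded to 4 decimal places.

1. box [0,49]×[0,67]: [(0, 0) (49, 0) (49, 67) (0, 67)]
2. ⊥bis P6·P0 via (35.335,24.485): [(0, 2.8922) (49, 32.8355) (49, 67) (0, 67)]  |A|=2407.6714
3. ⊥bis P6·P1 via (19.295,26.82): [(0, 42.4304) (27.8413, 19.9057) (49, 32.8355) (49, 67) (0, 67)]  |A|=1857.2731
4. ⊥bis P6·P2 via (27.575,47.9): [(0, 47.785) (0, 42.4304) (27.8413, 19.9057) (49, 32.8355) (49, 47.9894)]  |A|=920.7447
5. ⊥bis P6·P3 via (21.735,37.645): [(22.6654, 47.8795) (20.6512, 25.7228) (27.8413, 19.9057) (49, 32.8355) (49, 47.9894)]  |A|=614.4549
6. ⊥bis P6·P4 via (30.73,34.625): [(41.3832, 47.9576) (22.6654, 47.8795) (20.6512, 25.7228) (22.4524, 24.2655)]  |A|=242.4152
7. ⊥bis P6·P5 via (19.635,37.785): [(41.3832, 47.9576) (22.6654, 47.8795) (20.6512, 25.7228) (22.4524, 24.2655)]  |A|=242.4152
8. ⊥bis P6·P7 via (17.86,31.84): [(41.3832, 47.9576) (22.6654, 47.8795) (20.7249, 26.5342) (21.5601, 24.9875) (22.4524, 24.2655)]  |A|=242.0194
9. ⊥bis P6·P8 via (35.3,44.865): [(37.3165, 42.868) (32.2158, 47.9194) (22.6654, 47.8795) (20.7249, 26.5342) (21.5601, 24.9875) (22.4524, 24.2655)]  |A|=218.7681
10. ⊥bis P6·P9 via (18.445,34.755): [(37.3165, 42.868) (32.2158, 47.9194) (22.6654, 47.8795) (20.7249, 26.5342) (21.5601, 24.9875) (22.4524, 24.2655)]  |A|=218.7681
11. canonical 6-gon: [(37.3165, 42.868) (32.2158, 47.9194) (22.6654, 47.8795) (20.7249, 26.5342) (21.5601, 24.9875) (22.4524, 24.2655)]
12. shoelace: 218.7681

Area of P6's cell: 218.7681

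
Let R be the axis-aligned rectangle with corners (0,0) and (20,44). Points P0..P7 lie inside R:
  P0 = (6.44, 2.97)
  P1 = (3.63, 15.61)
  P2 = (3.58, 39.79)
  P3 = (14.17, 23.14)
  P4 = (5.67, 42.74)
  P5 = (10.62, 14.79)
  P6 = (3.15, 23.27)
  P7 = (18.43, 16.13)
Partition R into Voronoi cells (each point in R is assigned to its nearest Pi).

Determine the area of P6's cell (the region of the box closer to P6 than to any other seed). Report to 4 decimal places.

Area of P6's cell: 103.9121

1. box [0,20]×[0,44]: [(0, 0) (20, 0) (20, 44) (0, 44)]
2. ⊥bis P6·P0 via (4.795,13.12): [(0, 12.3429) (20, 15.5843) (20, 44) (0, 44)]  |A|=600.7286
3. ⊥bis P6·P1 via (3.39,19.44): [(0, 19.2276) (20, 20.4808) (20, 44) (0, 44)]  |A|=482.9159
4. ⊥bis P6·P2 via (3.365,31.53): [(0, 31.6176) (0, 19.2276) (20, 20.4808) (20, 31.097)]  |A|=230.0619
5. ⊥bis P6·P3 via (8.66,23.205): [(8.7566, 31.3897) (0, 31.6176) (0, 19.2276) (8.6195, 19.7677)]  |A|=104.2974
6. ⊥bis P6·P4 via (4.41,33.005): [(8.7566, 31.3897) (0, 31.6176) (0, 19.2276) (8.6195, 19.7677)]  |A|=104.2974
7. ⊥bis P6·P5 via (6.885,19.03): [(8.6289, 20.5662) (8.7566, 31.3897) (0, 31.6176) (0, 19.2276) (7.6537, 19.7072)]  |A|=103.9121
8. ⊥bis P6·P7 via (10.79,19.7): [(8.6289, 20.5662) (8.7566, 31.3897) (0, 31.6176) (0, 19.2276) (7.6537, 19.7072)]  |A|=103.9121
9. canonical 5-gon: [(8.6289, 20.5662) (8.7566, 31.3897) (0, 31.6176) (0, 19.2276) (7.6537, 19.7072)]
10. shoelace: 103.9121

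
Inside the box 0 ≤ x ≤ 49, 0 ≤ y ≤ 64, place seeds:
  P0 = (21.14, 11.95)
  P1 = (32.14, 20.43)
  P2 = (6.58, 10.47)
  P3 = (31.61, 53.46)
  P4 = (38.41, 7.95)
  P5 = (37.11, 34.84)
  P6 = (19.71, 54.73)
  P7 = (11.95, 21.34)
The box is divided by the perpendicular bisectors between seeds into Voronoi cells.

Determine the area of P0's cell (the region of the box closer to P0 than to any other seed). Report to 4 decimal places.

1. box [0,49]×[0,64]: [(0, 0) (49, 0) (49, 64) (0, 64)]
2. ⊥bis P0·P1 via (26.64,16.19): [(0, 50.7466) (0, 0) (39.121, 0)]  |A|=992.6294
3. ⊥bis P0·P2 via (13.86,11.21): [(11.3359, 36.0421) (14.9995, 0) (39.121, 0)]  |A|=434.6951
4. ⊥bis P0·P3 via (26.375,32.705): [(11.3359, 36.0421) (14.9995, 0) (39.121, 0)]  |A|=434.6951
5. ⊥bis P0·P4 via (29.775,9.95): [(30.1621, 11.6213) (11.3359, 36.0421) (14.9995, 0) (27.4704, 0)]  |A|=366.9978
6. ⊥bis P0·P5 via (29.125,23.395): [(30.1621, 11.6213) (11.7293, 35.5317) (11.3617, 35.7882) (14.9995, 0) (27.4704, 0)]  |A|=366.9545
7. ⊥bis P0·P6 via (20.425,33.34): [(30.1621, 11.6213) (13.5949, 33.1117) (11.6404, 33.0464) (14.9995, 0) (27.4704, 0)]  |A|=364.0603
8. ⊥bis P0·P7 via (16.545,16.645): [(30.1621, 11.6213) (22.0989, 22.0806) (13.6005, 13.7632) (14.9995, 0) (27.4704, 0)]  |A|=262.9124
9. canonical 5-gon: [(30.1621, 11.6213) (22.0989, 22.0806) (13.6005, 13.7632) (14.9995, 0) (27.4704, 0)]
10. shoelace: 262.9124

Area of P0's cell: 262.9124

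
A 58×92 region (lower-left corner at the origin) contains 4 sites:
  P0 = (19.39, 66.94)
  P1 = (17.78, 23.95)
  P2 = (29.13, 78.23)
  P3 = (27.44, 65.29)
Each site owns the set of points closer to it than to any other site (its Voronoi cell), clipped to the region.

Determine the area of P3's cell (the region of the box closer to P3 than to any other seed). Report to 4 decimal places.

Area of P3's cell: 1070.8253

1. box [0,58]×[0,92]: [(0, 0) (58, 0) (58, 92) (0, 92)]
2. ⊥bis P3·P0 via (23.415,66.115): [(9.8635, 0) (58, 0) (58, 92) (28.7206, 92)]  |A|=3561.1314
3. ⊥bis P3·P1 via (22.61,44.62): [(19.1738, 45.423) (58, 36.3503) (58, 92) (28.7206, 92)]  |A|=1762.2066
4. ⊥bis P3·P2 via (28.285,71.76): [(24.6689, 72.2323) (19.1738, 45.423) (58, 36.3503) (58, 67.8791)]  |A|=1070.8253
5. canonical 4-gon: [(24.6689, 72.2323) (19.1738, 45.423) (58, 36.3503) (58, 67.8791)]
6. shoelace: 1070.8253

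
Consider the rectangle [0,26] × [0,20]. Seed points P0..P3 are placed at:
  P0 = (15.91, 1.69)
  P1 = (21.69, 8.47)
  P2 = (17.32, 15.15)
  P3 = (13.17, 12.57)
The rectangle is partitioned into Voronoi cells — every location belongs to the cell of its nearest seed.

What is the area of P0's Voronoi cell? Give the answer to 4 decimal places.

Area of P0's cell: 120.4286

1. box [0,26]×[0,20]: [(0, 0) (26, 0) (26, 20) (0, 20)]
2. ⊥bis P0·P1 via (18.8,5.08): [(0, 0) (24.7589, 0) (1.2987, 20) (0, 20)]  |A|=260.5758
3. ⊥bis P0·P2 via (16.615,8.42): [(0, 10.1605) (0, 0) (24.7589, 0) (14.6394, 8.627)]  |A|=181.1687
4. ⊥bis P0·P3 via (14.54,7.13): [(0, 3.4683) (0, 0) (24.7589, 0) (15.9722, 7.4907)]  |A|=120.4286
5. canonical 4-gon: [(0, 3.4683) (0, 0) (24.7589, 0) (15.9722, 7.4907)]
6. shoelace: 120.4286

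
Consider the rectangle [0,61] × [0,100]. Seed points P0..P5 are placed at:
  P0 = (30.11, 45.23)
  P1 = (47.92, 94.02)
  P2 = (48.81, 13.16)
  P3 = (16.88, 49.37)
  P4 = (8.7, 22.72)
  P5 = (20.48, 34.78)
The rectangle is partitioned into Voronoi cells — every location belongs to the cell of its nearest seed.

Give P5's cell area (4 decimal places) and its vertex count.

1. box [0,61]×[0,100]: [(0, 0) (61, 0) (61, 100) (0, 100)]
2. ⊥bis P5·P0 via (25.295,40.005): [(0, 63.3151) (0, 0) (61, 0) (61, 7.1017)]  |A|=2147.7143
3. ⊥bis P5·P1 via (34.2,64.4): [(0, 63.3151) (0, 0) (61, 0) (61, 7.1017)]  |A|=2147.7143
4. ⊥bis P5·P2 via (34.645,23.97): [(37.9689, 28.3256) (0, 63.3151) (0, 0) (16.3523, 0)]  |A|=1433.5988
5. ⊥bis P5·P3 via (18.68,42.075): [(37.9689, 28.3256) (22.126, 42.9253) (0, 37.4658) (0, 0) (16.3523, 0)]  |A|=1147.6273
6. ⊥bis P5·P4 via (14.59,28.75): [(28.1699, 15.4853) (37.9689, 28.3256) (22.126, 42.9253) (4.5242, 38.5821)]  |A|=427.8666
7. canonical 4-gon: [(28.1699, 15.4853) (37.9689, 28.3256) (22.126, 42.9253) (4.5242, 38.5821)]
8. shoelace: 427.8666

Area of P5's cell: 427.8666 (4 vertices)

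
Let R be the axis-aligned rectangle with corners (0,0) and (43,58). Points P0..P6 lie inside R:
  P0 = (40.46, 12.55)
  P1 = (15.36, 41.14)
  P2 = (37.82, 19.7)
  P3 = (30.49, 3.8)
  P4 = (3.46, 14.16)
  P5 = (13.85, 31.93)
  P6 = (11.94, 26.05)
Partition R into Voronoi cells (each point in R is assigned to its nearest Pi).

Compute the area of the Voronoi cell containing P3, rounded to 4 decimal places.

1. box [0,43]×[0,58]: [(0, 0) (43, 0) (43, 58) (0, 58)]
2. ⊥bis P3·P0 via (35.475,8.175): [(0, 48.5962) (0, 0) (42.6496, 0)]  |A|=1036.306
3. ⊥bis P3·P1 via (22.925,22.47): [(22.9281, 22.4713) (0, 13.1809) (0, 0) (42.6496, 0)]  |A|=630.3024
4. ⊥bis P3·P2 via (34.155,11.75): [(31.1024, 13.1573) (16.5259, 19.8771) (0, 13.1809) (0, 0) (42.6496, 0)]  |A|=589.8847
5. ⊥bis P3·P4 via (16.975,8.98): [(31.1024, 13.1573) (20.457, 18.0649) (13.5332, 0) (42.6496, 0)]  |A|=304.69
6. ⊥bis P3·P5 via (22.17,17.865): [(31.1024, 13.1573) (21.6096, 17.5335) (19.8557, 16.496) (13.5332, 0) (42.6496, 0)]  |A|=303.6261
7. ⊥bis P3·P6 via (21.215,14.925): [(31.1024, 13.1573) (23.3702, 16.7218) (18.3325, 12.5218) (13.5332, 0) (42.6496, 0)]  |A|=295.1894
8. canonical 5-gon: [(31.1024, 13.1573) (23.3702, 16.7218) (18.3325, 12.5218) (13.5332, 0) (42.6496, 0)]
9. shoelace: 295.1894

Area of P3's cell: 295.1894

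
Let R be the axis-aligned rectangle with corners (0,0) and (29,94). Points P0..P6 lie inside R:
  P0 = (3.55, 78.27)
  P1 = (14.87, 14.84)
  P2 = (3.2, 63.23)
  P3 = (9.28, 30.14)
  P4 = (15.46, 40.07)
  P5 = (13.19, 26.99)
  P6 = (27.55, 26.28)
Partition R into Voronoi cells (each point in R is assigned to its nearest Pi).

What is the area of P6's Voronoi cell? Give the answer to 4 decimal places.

1. box [0,29]×[0,94]: [(0, 0) (29, 0) (29, 94) (0, 94)]
2. ⊥bis P6·P0 via (15.55,52.275): [(0, 45.0967) (0, 0) (29, 0) (29, 58.4839)]  |A|=1501.9185
3. ⊥bis P6·P1 via (21.21,20.56): [(0, 45.0967) (0, 44.069) (29, 11.9256) (29, 58.4839)]  |A|=689.9965
4. ⊥bis P6·P2 via (15.375,44.755): [(5.3447, 38.145) (29, 11.9256) (29, 53.7339)]  |A|=494.494
5. ⊥bis P6·P3 via (18.415,28.21): [(22.9677, 49.7586) (17.6357, 24.5217) (29, 11.9256) (29, 53.7339)]  |A|=303.0801
6. ⊥bis P6·P4 via (21.505,33.175): [(19, 30.9788) (17.6357, 24.5217) (29, 11.9256) (29, 39.746)]  |A|=184.3845
7. ⊥bis P6·P5 via (20.37,26.635): [(20.6566, 32.4312) (20.1289, 21.7583) (29, 11.9256) (29, 39.746)]  |A|=165.9931
8. canonical 4-gon: [(20.6566, 32.4312) (20.1289, 21.7583) (29, 11.9256) (29, 39.746)]
9. shoelace: 165.9931

Area of P6's cell: 165.9931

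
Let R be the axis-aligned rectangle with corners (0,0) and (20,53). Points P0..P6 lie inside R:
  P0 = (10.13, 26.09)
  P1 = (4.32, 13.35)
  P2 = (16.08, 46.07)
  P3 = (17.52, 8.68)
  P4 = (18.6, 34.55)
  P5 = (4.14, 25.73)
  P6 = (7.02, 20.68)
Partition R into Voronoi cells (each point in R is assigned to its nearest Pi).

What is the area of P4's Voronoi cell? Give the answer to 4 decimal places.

1. box [0,20]×[0,53]: [(0, 0) (20, 0) (20, 53) (0, 53)]
2. ⊥bis P4·P0 via (14.365,30.32): [(0, 44.702) (20, 24.6783) (20, 53) (0, 53)]  |A|=366.1968
3. ⊥bis P4·P1 via (11.46,23.95): [(0, 44.702) (20, 24.6783) (20, 53) (0, 53)]  |A|=366.1968
4. ⊥bis P4·P2 via (17.34,40.31): [(6.7095, 37.9846) (20, 24.6783) (20, 40.8919)]  |A|=107.7432
5. ⊥bis P4·P3 via (18.06,21.615): [(6.7095, 37.9846) (20, 24.6783) (20, 40.8919)]  |A|=107.7432
6. ⊥bis P4·P5 via (11.37,30.14): [(6.7095, 37.9846) (20, 24.6783) (20, 40.8919)]  |A|=107.7432
7. ⊥bis P4·P6 via (12.81,27.615): [(6.7095, 37.9846) (20, 24.6783) (20, 40.8919)]  |A|=107.7432
8. canonical 3-gon: [(6.7095, 37.9846) (20, 24.6783) (20, 40.8919)]
9. shoelace: 107.7432

Area of P4's cell: 107.7432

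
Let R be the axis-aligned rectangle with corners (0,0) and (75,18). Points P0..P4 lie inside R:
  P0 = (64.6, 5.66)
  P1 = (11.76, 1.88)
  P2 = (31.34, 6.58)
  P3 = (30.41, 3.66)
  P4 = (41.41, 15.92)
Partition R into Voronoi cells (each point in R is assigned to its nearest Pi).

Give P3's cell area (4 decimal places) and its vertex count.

1. box [0,75]×[0,18]: [(0, 0) (75, 0) (75, 18) (0, 18)]
2. ⊥bis P3·P0 via (47.505,4.66): [(0, 0) (47.7776, 0) (46.7247, 18) (0, 18)]  |A|=850.5202
3. ⊥bis P3·P1 via (21.085,2.77): [(21.3494, 0) (47.7776, 0) (46.7247, 18) (19.6314, 18)]  |A|=481.6931
4. ⊥bis P3·P2 via (30.875,5.12): [(20.5468, 8.4095) (21.3494, 0) (46.9507, 0)]  |A|=107.6468
5. ⊥bis P3·P4 via (35.91,9.79): [(46.7502, 0.0638) (20.5468, 8.4095) (21.3494, 0) (46.8214, 0)]  |A|=107.6427
6. canonical 4-gon: [(46.7502, 0.0638) (20.5468, 8.4095) (21.3494, 0) (46.8214, 0)]
7. shoelace: 107.6427

Area of P3's cell: 107.6427 (4 vertices)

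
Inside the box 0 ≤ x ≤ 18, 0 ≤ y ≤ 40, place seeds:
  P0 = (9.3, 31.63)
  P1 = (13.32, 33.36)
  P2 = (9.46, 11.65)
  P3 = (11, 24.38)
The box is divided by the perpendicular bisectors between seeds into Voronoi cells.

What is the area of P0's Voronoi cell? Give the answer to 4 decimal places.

Area of P0's cell: 138.9419

1. box [0,18]×[0,40]: [(0, 0) (18, 0) (18, 40) (0, 40)]
2. ⊥bis P0·P1 via (11.31,32.495): [(0, 0) (18, 0) (18, 16.9495) (8.0802, 40) (0, 40)]  |A|=605.672
3. ⊥bis P0·P2 via (9.38,21.64): [(0, 21.5649) (15.9588, 21.6927) (8.0802, 40) (0, 40)]  |A|=221.0645
4. ⊥bis P0·P3 via (10.15,28.005): [(0, 25.625) (12.9588, 28.6636) (8.0802, 40) (0, 40)]  |A|=138.9419
5. canonical 4-gon: [(0, 25.625) (12.9588, 28.6636) (8.0802, 40) (0, 40)]
6. shoelace: 138.9419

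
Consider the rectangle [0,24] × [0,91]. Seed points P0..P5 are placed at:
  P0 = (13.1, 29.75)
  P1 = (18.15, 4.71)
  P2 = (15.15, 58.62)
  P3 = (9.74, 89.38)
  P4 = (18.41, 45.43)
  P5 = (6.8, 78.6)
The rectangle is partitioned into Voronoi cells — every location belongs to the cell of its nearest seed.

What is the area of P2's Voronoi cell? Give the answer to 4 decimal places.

1. box [0,24]×[0,91]: [(0, 0) (24, 0) (24, 91) (0, 91)]
2. ⊥bis P2·P0 via (14.125,44.185): [(0, 45.188) (24, 43.4838) (24, 91) (0, 91)]  |A|=1119.9386
3. ⊥bis P2·P1 via (16.65,31.665): [(0, 45.188) (24, 43.4838) (24, 91) (0, 91)]  |A|=1119.9386
4. ⊥bis P2·P3 via (12.445,74): [(0, 71.8112) (0, 45.188) (24, 43.4838) (24, 76.0323)]  |A|=710.0602
5. ⊥bis P2·P4 via (16.78,52.025): [(0, 71.8112) (0, 47.8777) (24, 53.8095) (24, 76.0323)]  |A|=553.8755
6. ⊥bis P2·P5 via (10.975,68.61): [(0, 64.0234) (0, 47.8777) (24, 53.8095) (24, 74.0534)]  |A|=436.6746
7. canonical 4-gon: [(0, 64.0234) (0, 47.8777) (24, 53.8095) (24, 74.0534)]
8. shoelace: 436.6746

Area of P2's cell: 436.6746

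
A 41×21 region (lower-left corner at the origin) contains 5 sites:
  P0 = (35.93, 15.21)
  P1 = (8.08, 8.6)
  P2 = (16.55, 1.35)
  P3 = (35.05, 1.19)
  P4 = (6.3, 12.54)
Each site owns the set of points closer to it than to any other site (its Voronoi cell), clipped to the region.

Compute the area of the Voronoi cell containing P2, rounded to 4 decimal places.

1. box [0,41]×[0,21]: [(0, 0) (41, 0) (41, 21) (0, 21)]
2. ⊥bis P2·P0 via (26.24,8.28): [(0, 0) (32.1616, 0) (17.143, 21) (0, 21)]  |A|=517.6988
3. ⊥bis P2·P1 via (12.315,4.975): [(8.0566, 0) (32.1616, 0) (21.1891, 15.3425)]  |A|=184.915
4. ⊥bis P2·P3 via (25.8,1.27): [(8.0566, 0) (25.789, 0) (25.8652, 8.8041) (21.1891, 15.3425)]  |A|=156.8625
5. ⊥bis P2·P4 via (11.425,6.945): [(8.0566, 0) (25.789, 0) (25.8652, 8.8041) (21.1891, 15.3425)]  |A|=156.8625
6. canonical 4-gon: [(8.0566, 0) (25.789, 0) (25.8652, 8.8041) (21.1891, 15.3425)]
7. shoelace: 156.8625

Area of P2's cell: 156.8625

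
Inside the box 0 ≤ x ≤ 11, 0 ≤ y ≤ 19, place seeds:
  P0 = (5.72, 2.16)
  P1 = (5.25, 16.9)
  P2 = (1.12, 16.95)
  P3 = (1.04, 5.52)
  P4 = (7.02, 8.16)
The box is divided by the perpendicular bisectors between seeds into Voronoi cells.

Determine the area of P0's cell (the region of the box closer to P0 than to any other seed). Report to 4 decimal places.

1. box [0,11]×[0,19]: [(0, 0) (11, 0) (11, 19) (0, 19)]
2. ⊥bis P0·P1 via (5.485,9.53): [(0, 9.3551) (0, 0) (11, 0) (11, 9.7059)]  |A|=104.8353
3. ⊥bis P0·P2 via (3.42,9.555): [(3.0945, 9.4538) (0, 8.4913) (0, 0) (11, 0) (11, 9.7059)]  |A|=103.4987
4. ⊥bis P0·P3 via (3.38,3.84): [(7.5115, 9.5946) (0.6231, 0) (11, 0) (11, 9.7059)]  |A|=66.7106
5. ⊥bis P0·P4 via (6.37,5.16): [(4.6026, 5.5429) (0.6231, 0) (11, 0) (11, 4.1568)]  |A|=42.0557
6. canonical 4-gon: [(4.6026, 5.5429) (0.6231, 0) (11, 0) (11, 4.1568)]
7. shoelace: 42.0557

Area of P0's cell: 42.0557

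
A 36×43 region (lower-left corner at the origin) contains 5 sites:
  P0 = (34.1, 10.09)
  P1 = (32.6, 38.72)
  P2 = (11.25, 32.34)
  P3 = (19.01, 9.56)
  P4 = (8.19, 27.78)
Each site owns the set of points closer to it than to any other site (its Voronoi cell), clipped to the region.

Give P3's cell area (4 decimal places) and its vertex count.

Area of P3's cell: 483.6530 (6 vertices)

1. box [0,36]×[0,43]: [(0, 0) (36, 0) (36, 43) (0, 43)]
2. ⊥bis P3·P0 via (26.555,9.825): [(0, 0) (26.9001, 0) (25.3898, 43) (0, 43)]  |A|=1124.2326
3. ⊥bis P3·P1 via (25.805,24.14): [(0, 36.1664) (0, 0) (26.9001, 0) (26.0563, 24.0229)]  |A|=794.2905
4. ⊥bis P3·P2 via (15.13,20.95): [(25.2516, 24.3979) (0, 15.796) (0, 0) (26.9001, 0) (26.0563, 24.0229)]  |A|=537.0975
5. ⊥bis P3·P4 via (13.6,18.67): [(25.2516, 24.3979) (20.5462, 22.795) (0, 10.5936) (0, 0) (26.9001, 0) (26.0563, 24.0229)]  |A|=483.653
6. canonical 6-gon: [(25.2516, 24.3979) (20.5462, 22.795) (0, 10.5936) (0, 0) (26.9001, 0) (26.0563, 24.0229)]
7. shoelace: 483.653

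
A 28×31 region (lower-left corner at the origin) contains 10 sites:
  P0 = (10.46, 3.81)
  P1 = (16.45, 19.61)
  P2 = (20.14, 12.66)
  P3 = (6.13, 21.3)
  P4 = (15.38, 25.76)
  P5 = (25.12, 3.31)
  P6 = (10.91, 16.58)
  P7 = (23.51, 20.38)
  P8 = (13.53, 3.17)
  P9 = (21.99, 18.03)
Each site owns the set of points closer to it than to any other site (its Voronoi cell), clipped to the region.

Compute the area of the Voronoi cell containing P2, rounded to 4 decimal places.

1. box [0,28]×[0,31]: [(0, 0) (28, 0) (28, 31) (0, 31)]
2. ⊥bis P2·P0 via (15.3,8.235): [(0, 24.9699) (22.8289, 0) (28, 0) (28, 31) (0, 31)]  |A|=582.9822
3. ⊥bis P2·P1 via (18.295,16.135): [(11.4163, 12.4829) (22.8289, 0) (28, 0) (28, 21.2877)]  |A|=208.7892
4. ⊥bis P2·P3 via (13.135,16.98): [(11.4163, 12.4829) (22.8289, 0) (28, 0) (28, 21.2877)]  |A|=208.7892
5. ⊥bis P2·P4 via (17.76,19.21): [(11.4163, 12.4829) (22.8289, 0) (28, 0) (28, 21.2877)]  |A|=208.7892
6. ⊥bis P2·P5 via (22.63,7.985): [(11.4163, 12.4829) (17.8542, 5.4413) (28, 10.8452) (28, 21.2877)]  |A|=139.7038
7. ⊥bis P2·P6 via (15.525,14.62): [(15.5493, 14.6772) (13.602, 10.0922) (17.8542, 5.4413) (28, 10.8452) (28, 21.2877)]  |A|=132.3655
8. ⊥bis P2·P7 via (21.825,16.52): [(20.2857, 17.1919) (15.5493, 14.6772) (13.602, 10.0922) (17.8542, 5.4413) (28, 10.8452) (28, 13.8244)]  |A|=103.5785
9. ⊥bis P2·P8 via (16.835,7.915): [(20.2857, 17.1919) (15.5493, 14.6772) (13.6265, 10.1498) (19.2892, 6.2056) (28, 10.8452) (28, 13.8244)]  |A|=98.4052
10. ⊥bis P2·P9 via (21.065,15.345): [(18.4827, 16.2346) (15.5493, 14.6772) (13.6265, 10.1498) (19.2892, 6.2056) (28, 10.8452) (28, 12.9558)]  |A|=87.5435
11. canonical 6-gon: [(18.4827, 16.2346) (15.5493, 14.6772) (13.6265, 10.1498) (19.2892, 6.2056) (28, 10.8452) (28, 12.9558)]
12. shoelace: 87.5435

Area of P2's cell: 87.5435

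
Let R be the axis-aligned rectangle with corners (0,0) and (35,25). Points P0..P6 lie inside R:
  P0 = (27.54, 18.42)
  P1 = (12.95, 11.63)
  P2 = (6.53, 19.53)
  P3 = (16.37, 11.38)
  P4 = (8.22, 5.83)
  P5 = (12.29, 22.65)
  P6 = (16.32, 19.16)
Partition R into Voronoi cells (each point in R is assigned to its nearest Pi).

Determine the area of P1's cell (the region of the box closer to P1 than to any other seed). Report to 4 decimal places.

Area of P1's cell: 53.9431

1. box [0,35]×[0,25]: [(0, 0) (35, 0) (35, 25) (0, 25)]
2. ⊥bis P1·P0 via (20.245,15.025): [(0, 0) (27.2374, 0) (15.6028, 25) (0, 25)]  |A|=535.5026
3. ⊥bis P1·P2 via (9.74,15.58): [(0, 7.6647) (0, 0) (27.2374, 0) (17.1748, 21.622)]  |A|=360.2839
4. ⊥bis P1·P3 via (14.66,11.505): [(15.2874, 20.0882) (0, 7.6647) (0, 0) (13.819, 0)]  |A|=197.3859
5. ⊥bis P1·P4 via (10.585,8.73): [(14.2393, 5.7499) (15.2874, 20.0882) (5.9561, 12.505)]  |A|=62.9238
6. ⊥bis P1·P5 via (12.62,17.14): [(14.2393, 5.7499) (15.0827, 17.2875) (11.5832, 17.0779) (5.9561, 12.505)]  |A|=58.0448
7. ⊥bis P1·P6 via (14.635,15.395): [(14.2393, 5.7499) (14.9346, 15.2609) (11.3316, 16.8734) (5.9561, 12.505)]  |A|=53.9431
8. canonical 4-gon: [(14.2393, 5.7499) (14.9346, 15.2609) (11.3316, 16.8734) (5.9561, 12.505)]
9. shoelace: 53.9431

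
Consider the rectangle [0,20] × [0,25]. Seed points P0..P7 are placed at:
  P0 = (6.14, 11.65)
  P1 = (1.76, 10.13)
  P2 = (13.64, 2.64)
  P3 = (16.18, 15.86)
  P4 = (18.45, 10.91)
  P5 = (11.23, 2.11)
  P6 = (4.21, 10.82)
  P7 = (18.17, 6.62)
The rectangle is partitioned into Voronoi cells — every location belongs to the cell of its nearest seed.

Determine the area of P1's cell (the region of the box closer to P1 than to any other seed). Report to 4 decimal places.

Area of P1's cell: 53.0686

1. box [0,20]×[0,25]: [(0, 0) (20, 0) (20, 25) (0, 25)]
2. ⊥bis P1·P0 via (3.95,10.89): [(0, 22.2722) (0, 0) (7.7292, 0)]  |A|=86.073
3. ⊥bis P1·P2 via (7.7,6.385): [(6.2897, 4.1481) (0, 22.2722) (0, 0) (3.6744, 0)]  |A|=77.6634
4. ⊥bis P1·P3 via (8.97,12.995): [(6.2897, 4.1481) (0, 22.2722) (0, 0) (3.6744, 0)]  |A|=77.6634
5. ⊥bis P1·P4 via (10.105,10.52): [(6.2897, 4.1481) (0, 22.2722) (0, 0) (3.6744, 0)]  |A|=77.6634
6. ⊥bis P1·P5 via (6.495,6.12): [(5.8639, 5.3748) (0, 22.2722) (0, 0) (1.3121, 0)]  |A|=68.8276
7. ⊥bis P1·P6 via (2.985,10.475): [(4.7814, 4.0966) (0, 21.0739) (0, 0) (1.3121, 0)]  |A|=53.0686
8. ⊥bis P1·P7 via (9.965,8.375): [(4.7814, 4.0966) (0, 21.0739) (0, 0) (1.3121, 0)]  |A|=53.0686
9. canonical 4-gon: [(4.7814, 4.0966) (0, 21.0739) (0, 0) (1.3121, 0)]
10. shoelace: 53.0686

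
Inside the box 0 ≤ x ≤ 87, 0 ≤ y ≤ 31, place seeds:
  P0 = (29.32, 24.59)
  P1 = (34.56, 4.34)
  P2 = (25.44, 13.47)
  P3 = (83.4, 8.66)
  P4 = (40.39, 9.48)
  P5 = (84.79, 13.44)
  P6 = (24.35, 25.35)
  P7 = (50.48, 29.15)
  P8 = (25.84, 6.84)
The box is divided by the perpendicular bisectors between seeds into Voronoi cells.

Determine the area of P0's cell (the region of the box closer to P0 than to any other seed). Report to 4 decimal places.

Area of P0's cell: 167.9406

1. box [0,87]×[0,31]: [(0, 0) (87, 0) (87, 31) (0, 31)]
2. ⊥bis P0·P1 via (31.94,14.465): [(0, 6.2) (87, 28.7126) (87, 31) (0, 31)]  |A|=1178.2994
3. ⊥bis P0·P2 via (27.38,19.03): [(0, 28.5835) (36.8338, 15.7314) (87, 28.7126) (87, 31) (0, 31)]  |A|=766.0657
4. ⊥bis P0·P3 via (56.36,16.625): [(0, 28.5835) (36.8338, 15.7314) (57.6862, 21.1272) (60.5944, 31) (0, 31)]  |A|=602.1914
5. ⊥bis P0·P4 via (34.855,17.035): [(0, 28.5835) (34.2881, 16.6196) (53.9165, 31) (0, 31)]  |A|=429.099
6. ⊥bis P0·P5 via (57.055,19.015): [(0, 28.5835) (34.2881, 16.6196) (53.9165, 31) (0, 31)]  |A|=429.099
7. ⊥bis P0·P6 via (26.835,24.97): [(26.0003, 19.5114) (34.2881, 16.6196) (53.9165, 31) (27.7571, 31)]  |A|=238.2386
8. ⊥bis P0·P7 via (39.9,26.87): [(26.0003, 19.5114) (34.2881, 16.6196) (41.0425, 21.5682) (39.01, 31) (27.7571, 31)]  |A|=167.9406
9. ⊥bis P0·P8 via (27.58,15.715): [(26.0003, 19.5114) (34.2881, 16.6196) (41.0425, 21.5682) (39.01, 31) (27.7571, 31)]  |A|=167.9406
10. canonical 5-gon: [(26.0003, 19.5114) (34.2881, 16.6196) (41.0425, 21.5682) (39.01, 31) (27.7571, 31)]
11. shoelace: 167.9406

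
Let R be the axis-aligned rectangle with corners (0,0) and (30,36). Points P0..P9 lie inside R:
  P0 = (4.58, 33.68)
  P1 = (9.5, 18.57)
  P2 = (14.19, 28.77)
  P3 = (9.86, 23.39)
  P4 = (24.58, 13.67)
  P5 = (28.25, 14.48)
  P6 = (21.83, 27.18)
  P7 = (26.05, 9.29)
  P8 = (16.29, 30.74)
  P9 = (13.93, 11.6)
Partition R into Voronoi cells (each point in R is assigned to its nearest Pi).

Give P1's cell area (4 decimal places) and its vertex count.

Area of P1's cell: 137.8560 (5 vertices)

1. box [0,30]×[0,36]: [(0, 0) (30, 0) (30, 36) (0, 36)]
2. ⊥bis P1·P0 via (7.04,26.125): [(0, 23.8327) (0, 0) (30, 0) (30, 33.6011)]  |A|=861.5062
3. ⊥bis P1·P2 via (11.845,23.67): [(6.7272, 26.0232) (0, 23.8327) (0, 0) (30, 0) (30, 15.3223)]  |A|=648.8072
4. ⊥bis P1·P3 via (9.68,20.98): [(19.2498, 20.2652) (0, 21.703) (0, 0) (30, 0) (30, 15.3223)]  |A|=595.2264
5. ⊥bis P1·P4 via (17.04,16.12): [(18.4074, 20.3282) (0, 21.703) (0, 0) (11.8021, 0)]  |A|=319.7047
6. ⊥bis P1·P5 via (18.875,16.525): [(18.4074, 20.3282) (0, 21.703) (0, 0) (11.8021, 0)]  |A|=319.7047
7. ⊥bis P1·P6 via (15.665,22.875): [(18.1013, 19.3861) (17.3904, 20.4041) (0, 21.703) (0, 0) (11.8021, 0)]  |A|=319.2141
8. ⊥bis P1·P7 via (17.775,13.93): [(14.3349, 7.7949) (18.1013, 19.3861) (17.3904, 20.4041) (0, 21.703) (0, 0) (9.9641, 0)]  |A|=312.0507
9. ⊥bis P1·P8 via (12.895,24.655): [(14.3349, 7.7949) (18.1013, 19.3861) (17.3904, 20.4041) (0, 21.703) (0, 0) (9.9641, 0)]  |A|=312.0507
10. ⊥bis P1·P9 via (11.715,15.085): [(18.0021, 19.081) (18.1013, 19.3861) (17.3904, 20.4041) (0, 21.703) (0, 7.6392)]  |A|=137.856
11. canonical 5-gon: [(18.0021, 19.081) (18.1013, 19.3861) (17.3904, 20.4041) (0, 21.703) (0, 7.6392)]
12. shoelace: 137.856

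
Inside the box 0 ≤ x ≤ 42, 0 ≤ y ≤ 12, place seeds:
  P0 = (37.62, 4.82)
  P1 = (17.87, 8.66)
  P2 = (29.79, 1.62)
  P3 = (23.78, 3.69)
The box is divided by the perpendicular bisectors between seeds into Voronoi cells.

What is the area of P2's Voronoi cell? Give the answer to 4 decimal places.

1. box [0,42]×[0,12]: [(0, 0) (42, 0) (42, 12) (0, 12)]
2. ⊥bis P2·P0 via (33.705,3.22): [(0, 0) (35.021, 0) (30.1167, 12) (0, 12)]  |A|=390.8263
3. ⊥bis P2·P1 via (23.83,5.14): [(20.7943, 0) (35.021, 0) (30.1167, 12) (27.8815, 12)]  |A|=98.7712
4. ⊥bis P2·P3 via (26.785,2.655): [(25.8705, 0) (35.021, 0) (30.1167, 12) (30.0037, 12)]  |A|=55.581
5. canonical 4-gon: [(25.8705, 0) (35.021, 0) (30.1167, 12) (30.0037, 12)]
6. shoelace: 55.581

Area of P2's cell: 55.5810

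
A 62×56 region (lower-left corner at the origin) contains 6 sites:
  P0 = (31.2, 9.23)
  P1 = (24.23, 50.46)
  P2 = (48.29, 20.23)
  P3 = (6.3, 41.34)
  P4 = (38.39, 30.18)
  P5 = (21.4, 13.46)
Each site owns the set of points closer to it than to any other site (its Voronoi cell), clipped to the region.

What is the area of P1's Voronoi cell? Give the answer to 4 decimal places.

1. box [0,62]×[0,56]: [(0, 0) (62, 0) (62, 56) (0, 56)]
2. ⊥bis P1·P0 via (27.715,29.845): [(0, 25.1597) (62, 35.6409) (62, 56) (0, 56)]  |A|=1587.1792
3. ⊥bis P1·P2 via (36.26,35.345): [(0, 25.1597) (29.7904, 30.1958) (62, 55.8314) (62, 56) (0, 56)]  |A|=1262.0155
4. ⊥bis P1·P3 via (15.265,45.9): [(23.7705, 29.1782) (29.7904, 30.1958) (62, 55.8314) (62, 56) (10.1277, 56)]  |A|=759.6501
5. ⊥bis P1·P4 via (31.31,40.32): [(21.5644, 33.5154) (53.7669, 56) (10.1277, 56)]  |A|=490.6064
6. ⊥bis P1·P5 via (22.815,31.96): [(21.5644, 33.5154) (53.7669, 56) (10.1277, 56)]  |A|=490.6064
7. canonical 3-gon: [(21.5644, 33.5154) (53.7669, 56) (10.1277, 56)]
8. shoelace: 490.6064

Area of P1's cell: 490.6064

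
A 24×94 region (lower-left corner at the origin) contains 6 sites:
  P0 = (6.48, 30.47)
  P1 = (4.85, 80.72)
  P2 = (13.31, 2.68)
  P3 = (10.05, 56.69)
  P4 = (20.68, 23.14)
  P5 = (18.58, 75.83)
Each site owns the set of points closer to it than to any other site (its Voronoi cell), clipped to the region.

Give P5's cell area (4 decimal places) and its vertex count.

1. box [0,24]×[0,94]: [(0, 0) (24, 0) (24, 94) (0, 94)]
2. ⊥bis P5·P0 via (12.53,53.15): [(0, 56.4924) (24, 50.0903) (24, 94) (0, 94)]  |A|=977.0069
3. ⊥bis P5·P1 via (11.715,78.275): [(3.6137, 55.5285) (24, 50.0903) (24, 94) (17.3155, 94)]  |A|=576.1585
4. ⊥bis P5·P2 via (15.945,39.255): [(3.6137, 55.5285) (24, 50.0903) (24, 94) (17.3155, 94)]  |A|=576.1585
5. ⊥bis P5·P3 via (14.315,66.26): [(8.3781, 68.9058) (24, 61.9437) (24, 94) (17.3155, 94)]  |A|=334.2598
6. ⊥bis P5·P4 via (19.63,49.485): [(8.3781, 68.9058) (24, 61.9437) (24, 94) (17.3155, 94)]  |A|=334.2598
7. canonical 4-gon: [(8.3781, 68.9058) (24, 61.9437) (24, 94) (17.3155, 94)]
8. shoelace: 334.2598

Area of P5's cell: 334.2598 (4 vertices)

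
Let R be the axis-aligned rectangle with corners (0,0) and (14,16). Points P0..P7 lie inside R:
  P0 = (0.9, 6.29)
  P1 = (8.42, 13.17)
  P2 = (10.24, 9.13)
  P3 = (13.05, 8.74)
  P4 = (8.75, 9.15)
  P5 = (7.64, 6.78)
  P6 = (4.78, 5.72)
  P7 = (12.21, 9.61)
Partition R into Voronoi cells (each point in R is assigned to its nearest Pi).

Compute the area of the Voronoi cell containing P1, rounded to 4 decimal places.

1. box [0,14]×[0,16]: [(0, 0) (14, 0) (14, 16) (0, 16)]
2. ⊥bis P1·P0 via (4.66,9.73): [(0, 14.8235) (13.5619, 0) (14, 0) (14, 16) (0, 16)]  |A|=123.4826
3. ⊥bis P1·P2 via (9.33,11.15): [(0, 14.8235) (5.103, 9.2458) (14, 13.2538) (14, 16) (0, 16)]  |A|=62.4979
4. ⊥bis P1·P3 via (10.735,10.955): [(0, 14.8235) (5.103, 9.2458) (12.1273, 12.4102) (14, 14.3674) (14, 16) (0, 16)]  |A|=61.4552
5. ⊥bis P1·P4 via (8.585,11.16): [(0, 14.8235) (3.7173, 10.7604) (9.5231, 11.237) (12.1273, 12.4102) (14, 14.3674) (14, 16) (0, 16)]  |A|=56.7281
6. ⊥bis P1·P5 via (8.03,9.975): [(0, 14.8235) (3.7173, 10.7604) (9.5231, 11.237) (12.1273, 12.4102) (14, 14.3674) (14, 16) (0, 16)]  |A|=56.7281
7. ⊥bis P1·P6 via (6.6,9.445): [(0, 14.8235) (3.5633, 10.9287) (3.8803, 10.7738) (9.5231, 11.237) (12.1273, 12.4102) (14, 14.3674) (14, 16) (0, 16)]  |A|=56.7133
8. ⊥bis P1·P7 via (10.315,11.39): [(0, 14.8235) (3.5633, 10.9287) (3.8803, 10.7738) (9.5231, 11.237) (10.6468, 11.7432) (14, 15.3131) (14, 16) (0, 16)]  |A|=54.3034
9. canonical 8-gon: [(0, 14.8235) (3.5633, 10.9287) (3.8803, 10.7738) (9.5231, 11.237) (10.6468, 11.7432) (14, 15.3131) (14, 16) (0, 16)]
10. shoelace: 54.3034

Area of P1's cell: 54.3034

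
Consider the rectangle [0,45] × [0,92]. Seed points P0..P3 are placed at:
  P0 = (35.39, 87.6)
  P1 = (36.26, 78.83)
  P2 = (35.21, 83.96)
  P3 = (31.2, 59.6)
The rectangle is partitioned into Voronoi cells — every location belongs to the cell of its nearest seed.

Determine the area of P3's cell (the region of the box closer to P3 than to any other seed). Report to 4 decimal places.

Area of P3's cell: 3244.0294

1. box [0,45]×[0,92]: [(0, 0) (45, 0) (45, 92) (0, 92)]
2. ⊥bis P3·P0 via (33.295,73.6): [(0, 78.5824) (0, 0) (45, 0) (45, 71.8484)]  |A|=3384.6928
3. ⊥bis P3·P1 via (33.73,69.215): [(0, 78.0904) (0, 0) (45, 0) (45, 66.2495)]  |A|=3247.648
4. ⊥bis P3·P2 via (33.205,71.78): [(8.571, 75.8351) (0, 77.246) (0, 0) (45, 0) (45, 66.2495)]  |A|=3244.0294
5. canonical 5-gon: [(8.571, 75.8351) (0, 77.246) (0, 0) (45, 0) (45, 66.2495)]
6. shoelace: 3244.0294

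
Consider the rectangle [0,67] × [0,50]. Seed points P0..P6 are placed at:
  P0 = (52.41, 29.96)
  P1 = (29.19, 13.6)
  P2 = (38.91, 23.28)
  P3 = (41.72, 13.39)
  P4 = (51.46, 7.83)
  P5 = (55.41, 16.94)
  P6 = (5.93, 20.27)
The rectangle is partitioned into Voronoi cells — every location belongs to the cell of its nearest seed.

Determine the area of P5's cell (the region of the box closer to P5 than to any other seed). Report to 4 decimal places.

1. box [0,67]×[0,50]: [(0, 0) (67, 0) (67, 50) (0, 50)]
2. ⊥bis P5·P0 via (53.91,23.45): [(0, 11.0283) (0, 0) (67, 0) (67, 26.4661)]  |A|=1256.0647
3. ⊥bis P5·P1 via (42.3,15.27): [(41.6188, 20.6179) (44.2451, 0) (67, 0) (67, 26.4661)]  |A|=570.4504
4. ⊥bis P5·P2 via (47.16,20.11): [(47.9124, 22.0681) (43.047, 9.4058) (44.2451, 0) (67, 0) (67, 26.4661)]  |A|=534.1325
5. ⊥bis P5·P3 via (48.565,15.165): [(47.9124, 22.0681) (47.2333, 20.3007) (52.4975, 0) (67, 0) (67, 26.4661)]  |A|=424.1542
6. ⊥bis P5·P4 via (53.435,12.385): [(47.9124, 22.0681) (47.2333, 20.3007) (48.7603, 14.4119) (67, 6.5034) (67, 26.4661)]  |A|=260.3401
7. ⊥bis P5·P6 via (30.67,18.605): [(47.9124, 22.0681) (47.2333, 20.3007) (48.7603, 14.4119) (67, 6.5034) (67, 26.4661)]  |A|=260.3401
8. canonical 5-gon: [(47.9124, 22.0681) (47.2333, 20.3007) (48.7603, 14.4119) (67, 6.5034) (67, 26.4661)]
9. shoelace: 260.3401

Area of P5's cell: 260.3401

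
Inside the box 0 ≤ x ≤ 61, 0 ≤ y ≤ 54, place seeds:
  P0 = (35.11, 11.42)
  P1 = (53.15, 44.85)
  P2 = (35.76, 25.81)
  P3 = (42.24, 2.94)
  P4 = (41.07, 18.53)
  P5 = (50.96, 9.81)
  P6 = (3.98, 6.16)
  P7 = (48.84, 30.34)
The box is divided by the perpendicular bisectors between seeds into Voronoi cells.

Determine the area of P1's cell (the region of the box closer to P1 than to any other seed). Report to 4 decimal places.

1. box [0,61]×[0,54]: [(0, 0) (61, 0) (61, 54) (0, 54)]
2. ⊥bis P1·P0 via (44.13,28.135): [(0, 51.9491) (61, 19.0314) (61, 54) (0, 54)]  |A|=1129.0962
3. ⊥bis P1·P2 via (44.455,35.33): [(61, 20.2188) (61, 54) (24.0136, 54)]  |A|=624.7236
4. ⊥bis P1·P3 via (47.695,23.895): [(60.6743, 20.5162) (61, 20.4314) (61, 54) (24.0136, 54)]  |A|=624.689
5. ⊥bis P1·P4 via (47.11,31.69): [(49.7842, 30.4626) (61, 25.315) (61, 54) (24.0136, 54)]  |A|=596.1448
6. ⊥bis P1·P5 via (52.055,27.33): [(49.7842, 30.4626) (57.3276, 27.0005) (61, 26.7709) (61, 54) (24.0136, 54)]  |A|=593.4713
7. ⊥bis P1·P6 via (28.565,25.505): [(49.7842, 30.4626) (57.3276, 27.0005) (61, 26.7709) (61, 54) (24.0136, 54)]  |A|=593.4713
8. ⊥bis P1·P7 via (50.995,37.595): [(37.6278, 41.5655) (61, 34.6231) (61, 54) (24.0136, 54)]  |A|=456.3929
9. canonical 4-gon: [(37.6278, 41.5655) (61, 34.6231) (61, 54) (24.0136, 54)]
10. shoelace: 456.3929

Area of P1's cell: 456.3929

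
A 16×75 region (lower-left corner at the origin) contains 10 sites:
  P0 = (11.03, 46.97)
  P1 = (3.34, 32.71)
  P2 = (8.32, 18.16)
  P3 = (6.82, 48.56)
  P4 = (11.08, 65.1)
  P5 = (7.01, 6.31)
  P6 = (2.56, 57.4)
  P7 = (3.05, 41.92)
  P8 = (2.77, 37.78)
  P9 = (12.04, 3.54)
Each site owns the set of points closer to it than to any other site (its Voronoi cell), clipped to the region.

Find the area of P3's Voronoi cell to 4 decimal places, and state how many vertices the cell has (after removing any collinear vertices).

1. box [0,16]×[0,75]: [(0, 0) (16, 0) (16, 75) (0, 75)]
2. ⊥bis P3·P0 via (8.925,47.765): [(0, 24.1334) (16, 66.4982) (16, 75) (0, 75)]  |A|=474.9474
3. ⊥bis P3·P1 via (5.08,40.635): [(0, 41.7504) (6.144, 40.4014) (16, 66.4982) (16, 75) (0, 75)]  |A|=420.8284
4. ⊥bis P3·P2 via (7.57,33.36): [(0, 41.7504) (6.144, 40.4014) (16, 66.4982) (16, 75) (0, 75)]  |A|=420.8284
5. ⊥bis P3·P4 via (8.95,56.83): [(0, 59.1351) (0, 41.7504) (6.144, 40.4014) (12.0473, 56.0323)]  |A|=156.7195
6. ⊥bis P3·P5 via (6.915,27.435): [(0, 59.1351) (0, 41.7504) (6.144, 40.4014) (12.0473, 56.0323)]  |A|=156.7195
7. ⊥bis P3·P6 via (4.69,52.98): [(11.3803, 56.2041) (0, 50.7199) (0, 41.7504) (6.144, 40.4014) (12.0473, 56.0323)]  |A|=108.8354
8. ⊥bis P3·P7 via (4.935,45.24): [(11.3803, 56.2041) (0, 50.7199) (0, 48.042) (7.4352, 43.8204) (12.0473, 56.0323)]  |A|=74.0715
9. ⊥bis P3·P8 via (4.795,43.17): [(11.3803, 56.2041) (0, 50.7199) (0, 48.042) (7.4352, 43.8204) (12.0473, 56.0323)]  |A|=74.0715
10. ⊥bis P3·P9 via (9.43,26.05): [(11.3803, 56.2041) (0, 50.7199) (0, 48.042) (7.4352, 43.8204) (12.0473, 56.0323)]  |A|=74.0715
11. canonical 5-gon: [(11.3803, 56.2041) (0, 50.7199) (0, 48.042) (7.4352, 43.8204) (12.0473, 56.0323)]
12. shoelace: 74.0715

Area of P3's cell: 74.0715 (5 vertices)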